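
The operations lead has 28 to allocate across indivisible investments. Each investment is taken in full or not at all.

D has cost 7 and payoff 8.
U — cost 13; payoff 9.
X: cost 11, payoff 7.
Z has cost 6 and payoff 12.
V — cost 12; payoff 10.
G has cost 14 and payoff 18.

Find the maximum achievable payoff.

Allowing fractional choices, the relaxed optimum would be about 38.8, but investments are indivisible.
D + Z + V: cost 7 + 6 + 12 = 25 ≤ 28, payoff 8 + 12 + 10 = 30.
D + Z + G: cost 7 + 6 + 14 = 27 ≤ 28, payoff 8 + 12 + 18 = 38.
Z + G: cost 6 + 14 = 20 ≤ 28, payoff 12 + 18 = 30.
Best is D, Z, and G with total payoff 38.

38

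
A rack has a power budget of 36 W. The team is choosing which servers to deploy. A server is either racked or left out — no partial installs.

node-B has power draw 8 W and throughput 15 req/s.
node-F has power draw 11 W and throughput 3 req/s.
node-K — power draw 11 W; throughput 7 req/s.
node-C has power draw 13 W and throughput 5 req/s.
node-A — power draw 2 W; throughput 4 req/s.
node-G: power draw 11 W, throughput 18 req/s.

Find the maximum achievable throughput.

Take node-B, node-K, node-A, and node-G: power draw 8 + 11 + 2 + 11 = 32 ≤ 36, throughput 15 + 7 + 4 + 18 = 44.
No other feasible combination does better.

44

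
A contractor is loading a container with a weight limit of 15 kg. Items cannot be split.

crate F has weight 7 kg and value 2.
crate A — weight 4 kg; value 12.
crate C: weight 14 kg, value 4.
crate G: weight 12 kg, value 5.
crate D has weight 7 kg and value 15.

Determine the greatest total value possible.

27

Allowing fractional choices, the relaxed optimum would be about 28.7, but items are indivisible.
crate D: weight 7 ≤ 15, value 15.
crate F + crate D: weight 7 + 7 = 14 ≤ 15, value 2 + 15 = 17.
crate A + crate D: weight 4 + 7 = 11 ≤ 15, value 12 + 15 = 27.
Best is crate A and crate D with total value 27.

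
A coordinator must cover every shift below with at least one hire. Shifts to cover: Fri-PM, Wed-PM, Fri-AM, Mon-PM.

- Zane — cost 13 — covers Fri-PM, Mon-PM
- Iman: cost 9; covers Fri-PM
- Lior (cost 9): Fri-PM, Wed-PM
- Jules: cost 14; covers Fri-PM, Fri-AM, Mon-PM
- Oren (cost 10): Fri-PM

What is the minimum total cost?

Choose Lior and Jules: together they cover Fri-PM, Wed-PM, Fri-AM, Mon-PM — every shift.
Total cost: 9 + 14 = 23.
No cover costs less than 23.

23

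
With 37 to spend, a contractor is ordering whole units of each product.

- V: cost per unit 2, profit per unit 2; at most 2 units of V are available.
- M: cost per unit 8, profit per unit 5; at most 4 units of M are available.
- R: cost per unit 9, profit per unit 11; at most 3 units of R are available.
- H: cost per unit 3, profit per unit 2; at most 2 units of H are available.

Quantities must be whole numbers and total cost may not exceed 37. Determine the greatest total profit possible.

This is a bounded integer knapsack.
Take 2×V, 3×R, and 2×H: cost 37 ≤ 37, profit 2·2 + 3·11 + 2·2 = 41.
R has the best ratio (11/9) and is taken to its limit of 3; remaining capacity is filled optimally with the others.

41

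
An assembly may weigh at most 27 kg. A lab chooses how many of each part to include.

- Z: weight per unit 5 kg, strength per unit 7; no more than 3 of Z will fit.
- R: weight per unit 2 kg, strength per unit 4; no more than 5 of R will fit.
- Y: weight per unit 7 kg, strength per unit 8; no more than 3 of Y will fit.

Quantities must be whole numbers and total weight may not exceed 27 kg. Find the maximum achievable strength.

42

R has the best ratio (4/2); taking only R gives at most 5×4 = 20 (stopped by the supply cap of 5).
Mixing does better — 2×Z, 5×R, and 1×Y: weight 27 ≤ 27, strength 2·7 + 5·4 + 1·8 = 42.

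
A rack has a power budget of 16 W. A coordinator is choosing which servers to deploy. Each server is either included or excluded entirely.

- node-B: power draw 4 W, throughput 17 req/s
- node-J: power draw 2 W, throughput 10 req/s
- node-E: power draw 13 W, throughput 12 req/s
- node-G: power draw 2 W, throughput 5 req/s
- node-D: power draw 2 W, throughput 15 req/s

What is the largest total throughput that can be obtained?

node-B + node-J + node-D: power draw 4 + 2 + 2 = 8 ≤ 16, throughput 17 + 10 + 15 = 42.
node-B + node-J + node-G + node-D: power draw 4 + 2 + 2 + 2 = 10 ≤ 16, throughput 17 + 10 + 5 + 15 = 47.
Best is node-B, node-J, node-G, and node-D with total throughput 47.

47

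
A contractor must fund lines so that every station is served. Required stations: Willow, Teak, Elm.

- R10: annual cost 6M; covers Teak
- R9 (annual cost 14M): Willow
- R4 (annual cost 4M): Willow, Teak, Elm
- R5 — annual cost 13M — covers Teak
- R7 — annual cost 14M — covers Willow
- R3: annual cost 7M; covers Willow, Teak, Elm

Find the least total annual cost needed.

R4 alone covers Willow, Teak, Elm — every station.
Total annual cost: 4.
No cover costs less than 4.

4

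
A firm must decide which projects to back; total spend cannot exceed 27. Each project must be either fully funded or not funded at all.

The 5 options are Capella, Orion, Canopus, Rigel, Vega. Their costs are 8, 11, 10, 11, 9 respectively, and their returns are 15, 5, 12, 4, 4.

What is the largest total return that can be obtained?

31

Take Capella, Canopus, and Vega: cost 8 + 10 + 9 = 27 ≤ 27, return 15 + 12 + 4 = 31.
No other feasible combination does better.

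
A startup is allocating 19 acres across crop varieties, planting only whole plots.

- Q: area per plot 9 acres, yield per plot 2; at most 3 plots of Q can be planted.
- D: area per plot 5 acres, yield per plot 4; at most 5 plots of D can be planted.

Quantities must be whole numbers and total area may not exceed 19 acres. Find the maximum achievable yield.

D has the best ratio (4/5); taking only D gives at most 3×4 = 12 (stopped by the area limit).
Optimal: 3×D: area 15 ≤ 19, yield 3·4 = 12.

12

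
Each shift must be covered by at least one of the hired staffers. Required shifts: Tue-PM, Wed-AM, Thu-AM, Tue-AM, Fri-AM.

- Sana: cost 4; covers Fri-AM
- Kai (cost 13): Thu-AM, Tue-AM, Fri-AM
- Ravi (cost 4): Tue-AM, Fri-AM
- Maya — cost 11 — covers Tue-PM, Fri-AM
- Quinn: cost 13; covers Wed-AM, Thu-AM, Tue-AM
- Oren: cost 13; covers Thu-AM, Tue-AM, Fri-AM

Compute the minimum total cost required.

Choose Maya and Quinn: together they cover Tue-PM, Wed-AM, Thu-AM, Tue-AM, Fri-AM — every shift.
Total cost: 11 + 13 = 24.

24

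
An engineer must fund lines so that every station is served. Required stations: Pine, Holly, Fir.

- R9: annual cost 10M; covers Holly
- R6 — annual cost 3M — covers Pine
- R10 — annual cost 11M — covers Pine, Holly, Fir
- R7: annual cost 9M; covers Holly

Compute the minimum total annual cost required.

11

The greedy cost-per-new-station heuristic would pick R6 and R10 for 14, but a cheaper cover exists.
R10 alone covers Pine, Holly, Fir — every station.
Total annual cost: 11.
No cover costs less than 11.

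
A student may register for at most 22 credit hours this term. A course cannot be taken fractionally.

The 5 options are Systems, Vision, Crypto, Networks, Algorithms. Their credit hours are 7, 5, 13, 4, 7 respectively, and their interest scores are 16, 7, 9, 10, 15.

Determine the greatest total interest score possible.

41

Systems + Vision + Algorithms: credit hours 7 + 5 + 7 = 19 ≤ 22, interest score 16 + 7 + 15 = 38.
Systems + Networks + Algorithms: credit hours 7 + 4 + 7 = 18 ≤ 22, interest score 16 + 10 + 15 = 41.
Best is Systems, Networks, and Algorithms with total interest score 41.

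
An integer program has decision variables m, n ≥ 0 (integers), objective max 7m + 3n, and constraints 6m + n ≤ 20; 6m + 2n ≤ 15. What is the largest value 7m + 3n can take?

21

Relaxing integrality, the LP optimum is 22.50 at (m,n) = (0, 7.5), which is not an integer point.
(m,n)=(0,7): 6·0+1·7=7≤20, 6·0+2·7=14≤15, objective 21.
(m,n)=(0,6): 6·0+1·6=6≤20, 6·0+2·6=12≤15, objective 18.
Maximum is 21 at (m,n)=(0,7).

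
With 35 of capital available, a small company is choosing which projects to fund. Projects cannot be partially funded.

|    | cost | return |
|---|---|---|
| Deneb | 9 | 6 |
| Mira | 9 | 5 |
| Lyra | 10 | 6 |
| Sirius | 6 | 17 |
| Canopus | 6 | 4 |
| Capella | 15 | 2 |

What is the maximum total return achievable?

34

Take Deneb, Mira, Lyra, and Sirius: cost 9 + 9 + 10 + 6 = 34 ≤ 35, return 6 + 5 + 6 + 17 = 34.
No other feasible combination does better.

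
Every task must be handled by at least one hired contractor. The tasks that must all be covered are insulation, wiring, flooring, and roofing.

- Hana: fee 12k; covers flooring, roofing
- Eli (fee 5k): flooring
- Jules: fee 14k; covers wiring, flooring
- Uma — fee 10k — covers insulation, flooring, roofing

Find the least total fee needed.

Choose Jules and Uma: together they cover insulation, wiring, flooring, roofing — every task.
Total fee: 14 + 10 = 24.
No cover costs less than 24.

24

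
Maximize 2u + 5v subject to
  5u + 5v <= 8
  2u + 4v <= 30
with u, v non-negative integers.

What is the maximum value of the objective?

(u,v)=(0,1) is feasible, giving 5.
(u,v)=(1,0) is feasible, giving 2.
(u,v)=(0,0) is feasible, giving 0.
Maximum is 5 at (u,v)=(0,1).

5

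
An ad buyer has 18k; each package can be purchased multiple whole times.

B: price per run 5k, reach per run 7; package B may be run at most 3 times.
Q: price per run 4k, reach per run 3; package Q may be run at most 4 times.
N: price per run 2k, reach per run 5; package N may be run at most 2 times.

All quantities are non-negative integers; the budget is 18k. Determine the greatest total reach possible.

27

2×B, 1×Q, and 2×N: price 18 ≤ 18, reach 2·7 + 1·3 + 2·5 = 27.
3×B and 1×N: price 17 ≤ 18, reach 3·7 + 1·5 = 26.
Best is 27.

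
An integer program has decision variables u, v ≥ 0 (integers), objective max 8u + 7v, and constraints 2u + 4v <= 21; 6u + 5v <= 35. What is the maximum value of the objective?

47

Relaxing integrality, the LP optimum is 48.00 at (u,v) = (2.5, 4), which is not an integer point.
(u,v)=(5,1): 2·5+4·1=14≤21, 6·5+5·1=35≤35, objective 47.
(u,v)=(4,2): 2·4+4·2=16≤21, 6·4+5·2=34≤35, objective 46.
(u,v)=(3,3): 2·3+4·3=18≤21, 6·3+5·3=33≤35, objective 45.
The best lattice point is (5,1), giving 47.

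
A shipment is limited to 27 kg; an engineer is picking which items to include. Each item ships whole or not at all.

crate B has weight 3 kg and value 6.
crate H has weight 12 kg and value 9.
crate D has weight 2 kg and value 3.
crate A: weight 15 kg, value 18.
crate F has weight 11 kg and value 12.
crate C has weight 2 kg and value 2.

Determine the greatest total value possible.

Allowing fractional choices, the relaxed optimum would be about 34.6, but items are indivisible.
crate B + crate D + crate A + crate C: weight 3 + 2 + 15 + 2 = 22 ≤ 27, value 6 + 3 + 18 + 2 = 29.
crate A + crate F: weight 15 + 11 = 26 ≤ 27, value 18 + 12 = 30.
crate B + crate D + crate A: weight 3 + 2 + 15 = 20 ≤ 27, value 6 + 3 + 18 = 27.
Best is crate A and crate F with total value 30.

30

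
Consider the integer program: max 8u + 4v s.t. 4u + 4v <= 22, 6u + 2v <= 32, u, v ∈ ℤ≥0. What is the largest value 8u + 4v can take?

(u,v)=(5,0) is feasible, giving 40.
(u,v)=(4,1) is feasible, giving 36.
(u,v)=(4,0) is feasible, giving 32.
No feasible integer point exceeds 40.

40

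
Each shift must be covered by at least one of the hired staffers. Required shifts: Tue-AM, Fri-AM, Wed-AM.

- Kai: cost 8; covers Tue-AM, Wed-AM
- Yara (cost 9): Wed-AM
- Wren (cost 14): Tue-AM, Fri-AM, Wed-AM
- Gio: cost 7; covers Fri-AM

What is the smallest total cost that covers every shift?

The greedy cost-per-new-shift heuristic would pick Kai and Gio for 15, but a cheaper cover exists.
Wren alone covers Tue-AM, Fri-AM, Wed-AM — every shift.
Total cost: 14.
No cover costs less than 14.

14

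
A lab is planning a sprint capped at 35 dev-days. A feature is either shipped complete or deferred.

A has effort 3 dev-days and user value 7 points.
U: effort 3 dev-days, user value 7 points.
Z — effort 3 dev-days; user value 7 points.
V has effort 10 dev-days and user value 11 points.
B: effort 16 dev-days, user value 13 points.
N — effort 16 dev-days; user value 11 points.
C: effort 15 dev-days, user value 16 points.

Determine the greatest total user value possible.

This is a 0-1 knapsack instance.
Allowing fractional choices, the relaxed optimum would be about 48.8, but features are indivisible.
A + U + Z + V + C: effort 3 + 3 + 3 + 10 + 15 = 34 ≤ 35, user value 7 + 7 + 7 + 11 + 16 = 48.
A + U + Z + V + B: effort 3 + 3 + 3 + 10 + 16 = 35 ≤ 35, user value 7 + 7 + 7 + 11 + 13 = 45.
Best is A, U, Z, V, and C with total user value 48.

48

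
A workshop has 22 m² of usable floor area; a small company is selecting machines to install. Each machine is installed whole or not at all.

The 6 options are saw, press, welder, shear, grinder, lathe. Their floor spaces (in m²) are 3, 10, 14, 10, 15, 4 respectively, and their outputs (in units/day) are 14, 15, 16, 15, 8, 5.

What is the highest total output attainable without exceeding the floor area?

35

Allowing fractional choices, the relaxed optimum would be about 42.5, but machines are indivisible.
saw + shear + lathe: floor space 3 + 10 + 4 = 17 ≤ 22, output 14 + 15 + 5 = 34.
saw + welder + lathe: floor space 3 + 14 + 4 = 21 ≤ 22, output 14 + 16 + 5 = 35.
saw + press + lathe: floor space 3 + 10 + 4 = 17 ≤ 22, output 14 + 15 + 5 = 34.
Best is saw, welder, and lathe with total output 35.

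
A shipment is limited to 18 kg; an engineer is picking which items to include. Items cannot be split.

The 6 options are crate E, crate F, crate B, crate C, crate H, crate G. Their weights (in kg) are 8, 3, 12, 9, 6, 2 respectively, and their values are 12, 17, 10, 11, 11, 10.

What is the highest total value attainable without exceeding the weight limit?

40

crate E + crate F + crate H: weight 8 + 3 + 6 = 17 ≤ 18, value 12 + 17 + 11 = 40.
crate E + crate F + crate G: weight 8 + 3 + 2 = 13 ≤ 18, value 12 + 17 + 10 = 39.
crate F + crate C + crate H: weight 3 + 9 + 6 = 18 ≤ 18, value 17 + 11 + 11 = 39.
Best is crate E, crate F, and crate H with total value 40.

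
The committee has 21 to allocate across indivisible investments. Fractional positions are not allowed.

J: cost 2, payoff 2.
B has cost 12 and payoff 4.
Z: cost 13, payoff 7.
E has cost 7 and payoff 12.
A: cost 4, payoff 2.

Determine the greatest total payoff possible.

19

This is an integer program with binary decision variables.
Allowing fractional choices, the relaxed optimum would be about 20.5, but investments are indivisible.
J + B + E: cost 2 + 12 + 7 = 21 ≤ 21, payoff 2 + 4 + 12 = 18.
Z + E: cost 13 + 7 = 20 ≤ 21, payoff 7 + 12 = 19.
Best is Z and E with total payoff 19.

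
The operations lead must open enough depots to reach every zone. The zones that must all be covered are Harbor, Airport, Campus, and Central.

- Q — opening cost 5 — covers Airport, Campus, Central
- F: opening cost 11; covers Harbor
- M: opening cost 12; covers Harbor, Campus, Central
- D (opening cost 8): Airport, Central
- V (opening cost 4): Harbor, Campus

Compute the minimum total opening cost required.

This is a weighted set-cover instance.
Choose Q and V: together they cover Harbor, Airport, Campus, Central — every zone.
Total opening cost: 5 + 4 = 9.
No cover costs less than 9.

9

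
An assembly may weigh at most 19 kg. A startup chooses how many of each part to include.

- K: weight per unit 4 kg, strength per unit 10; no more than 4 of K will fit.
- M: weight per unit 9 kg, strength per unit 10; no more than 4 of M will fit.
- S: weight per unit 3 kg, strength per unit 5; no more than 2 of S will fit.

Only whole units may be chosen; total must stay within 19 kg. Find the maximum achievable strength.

4×K and 1×S: weight 19 ≤ 19, strength 4·10 + 1·5 = 45.
3×K and 2×S: weight 18 ≤ 19, strength 3·10 + 2·5 = 40.
Best is 45.

45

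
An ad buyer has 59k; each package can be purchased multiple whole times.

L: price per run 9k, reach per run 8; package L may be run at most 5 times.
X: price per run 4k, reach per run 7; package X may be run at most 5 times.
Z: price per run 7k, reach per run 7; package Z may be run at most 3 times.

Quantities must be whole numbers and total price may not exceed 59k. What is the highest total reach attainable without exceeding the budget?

4×L, 4×X, and 1×Z: price 59 ≤ 59, reach 4·8 + 4·7 + 1·7 = 67.
2×L, 5×X, and 3×Z: price 59 ≤ 59, reach 2·8 + 5·7 + 3·7 = 72.
Best is 72.

72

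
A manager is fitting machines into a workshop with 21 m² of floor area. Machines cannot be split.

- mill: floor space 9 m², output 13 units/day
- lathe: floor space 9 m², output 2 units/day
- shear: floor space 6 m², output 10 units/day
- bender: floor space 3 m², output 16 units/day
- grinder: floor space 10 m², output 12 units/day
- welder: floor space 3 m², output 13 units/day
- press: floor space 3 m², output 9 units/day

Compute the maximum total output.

52

Allowing fractional choices, the relaxed optimum would be about 56.7, but machines are indivisible.
mill + bender + welder + press: floor space 9 + 3 + 3 + 3 = 18 ≤ 21, output 13 + 16 + 13 + 9 = 51.
mill + shear + bender + welder: floor space 9 + 6 + 3 + 3 = 21 ≤ 21, output 13 + 10 + 16 + 13 = 52.
Best is mill, shear, bender, and welder with total output 52.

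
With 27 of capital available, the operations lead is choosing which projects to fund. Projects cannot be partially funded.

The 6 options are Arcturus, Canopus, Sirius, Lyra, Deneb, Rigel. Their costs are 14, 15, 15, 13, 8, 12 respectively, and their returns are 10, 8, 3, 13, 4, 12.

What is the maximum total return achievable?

Treat it as a binary knapsack problem.
Allowing fractional choices, the relaxed optimum would be about 26.4, but projects are indivisible.
Arcturus + Rigel: cost 14 + 12 = 26 ≤ 27, return 10 + 12 = 22.
Arcturus + Lyra: cost 14 + 13 = 27 ≤ 27, return 10 + 13 = 23.
Lyra + Rigel: cost 13 + 12 = 25 ≤ 27, return 13 + 12 = 25.
Best is Lyra and Rigel with total return 25.

25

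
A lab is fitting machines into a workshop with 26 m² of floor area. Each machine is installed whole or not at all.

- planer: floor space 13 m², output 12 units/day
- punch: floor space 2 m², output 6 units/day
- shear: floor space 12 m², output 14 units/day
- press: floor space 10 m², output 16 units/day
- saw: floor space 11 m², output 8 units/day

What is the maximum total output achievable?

36

planer + punch + press: floor space 13 + 2 + 10 = 25 ≤ 26, output 12 + 6 + 16 = 34.
punch + shear + press: floor space 2 + 12 + 10 = 24 ≤ 26, output 6 + 14 + 16 = 36.
Best is punch, shear, and press with total output 36.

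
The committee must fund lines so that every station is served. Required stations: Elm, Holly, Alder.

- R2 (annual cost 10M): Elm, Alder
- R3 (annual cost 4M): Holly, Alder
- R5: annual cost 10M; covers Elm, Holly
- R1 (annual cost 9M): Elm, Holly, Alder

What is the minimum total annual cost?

R1 alone covers Elm, Holly, Alder — every station.
Total annual cost: 9.

9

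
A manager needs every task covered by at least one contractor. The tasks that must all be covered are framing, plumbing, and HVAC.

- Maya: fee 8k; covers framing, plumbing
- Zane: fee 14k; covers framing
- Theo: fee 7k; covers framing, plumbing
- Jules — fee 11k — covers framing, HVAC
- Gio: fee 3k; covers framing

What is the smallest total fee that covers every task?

18

The greedy cost-per-new-task heuristic would pick Gio, Theo, and Jules for 21, but a cheaper cover exists.
Choose Theo and Jules: together they cover framing, plumbing, HVAC — every task.
Total fee: 7 + 11 = 18.
No cover costs less than 18.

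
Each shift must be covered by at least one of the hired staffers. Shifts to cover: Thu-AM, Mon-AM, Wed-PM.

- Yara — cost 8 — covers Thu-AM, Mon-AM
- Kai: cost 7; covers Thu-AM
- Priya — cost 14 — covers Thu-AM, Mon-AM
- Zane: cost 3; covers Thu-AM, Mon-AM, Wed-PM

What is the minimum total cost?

Zane alone covers Thu-AM, Mon-AM, Wed-PM — every shift.
Total cost: 3.

3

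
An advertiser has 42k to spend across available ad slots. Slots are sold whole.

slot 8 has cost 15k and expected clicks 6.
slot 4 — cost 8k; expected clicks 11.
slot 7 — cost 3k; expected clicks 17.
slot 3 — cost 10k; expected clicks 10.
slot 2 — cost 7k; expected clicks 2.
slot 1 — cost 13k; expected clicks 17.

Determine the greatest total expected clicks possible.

57

Treat it as a binary knapsack problem.
Take slot 4, slot 7, slot 3, slot 2, and slot 1: cost 8 + 3 + 10 + 7 + 13 = 41 ≤ 42, expected clicks 11 + 17 + 10 + 2 + 17 = 57.
No other feasible combination does better.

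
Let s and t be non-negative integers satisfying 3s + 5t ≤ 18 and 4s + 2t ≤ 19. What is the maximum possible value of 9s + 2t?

38

The continuous relaxation peaks at (4.75, 0) with value 42.75; rounding to a feasible lattice point costs some objective.
(s,t)=(4,1): 3·4+5·1=17≤18, 4·4+2·1=18≤19, objective 38.
(s,t)=(4,0): 3·4+5·0=12≤18, 4·4+2·0=16≤19, objective 36.
The best lattice point is (4,1), giving 38.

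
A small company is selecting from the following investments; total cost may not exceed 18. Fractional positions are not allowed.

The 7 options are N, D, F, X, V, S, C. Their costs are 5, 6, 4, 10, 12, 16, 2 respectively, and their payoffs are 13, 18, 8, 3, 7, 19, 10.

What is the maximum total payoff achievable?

Allowing fractional choices, the relaxed optimum would be about 50.2, but investments are indivisible.
N + D + C: cost 5 + 6 + 2 = 13 ≤ 18, payoff 13 + 18 + 10 = 41.
N + D + F + C: cost 5 + 6 + 4 + 2 = 17 ≤ 18, payoff 13 + 18 + 8 + 10 = 49.
N + D + F: cost 5 + 6 + 4 = 15 ≤ 18, payoff 13 + 18 + 8 = 39.
Best is N, D, F, and C with total payoff 49.

49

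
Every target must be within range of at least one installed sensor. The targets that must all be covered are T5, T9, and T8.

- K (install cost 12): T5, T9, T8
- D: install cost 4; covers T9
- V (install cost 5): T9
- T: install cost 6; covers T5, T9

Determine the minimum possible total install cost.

12

K alone covers T5, T9, T8 — every target.
Total install cost: 12.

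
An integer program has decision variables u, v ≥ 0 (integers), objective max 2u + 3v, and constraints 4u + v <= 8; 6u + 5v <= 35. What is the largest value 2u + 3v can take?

21

(u,v)=(0,7) is feasible, giving 21.
(u,v)=(0,6) is feasible, giving 18.
Maximum is 21 at (u,v)=(0,7).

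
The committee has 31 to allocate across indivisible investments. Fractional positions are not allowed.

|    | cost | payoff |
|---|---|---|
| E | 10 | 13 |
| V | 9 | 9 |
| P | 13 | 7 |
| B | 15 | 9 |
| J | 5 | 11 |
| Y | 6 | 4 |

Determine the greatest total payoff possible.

E + B + J: cost 10 + 15 + 5 = 30 ≤ 31, payoff 13 + 9 + 11 = 33.
E + V + J + Y: cost 10 + 9 + 5 + 6 = 30 ≤ 31, payoff 13 + 9 + 11 + 4 = 37.
E + V + J: cost 10 + 9 + 5 = 24 ≤ 31, payoff 13 + 9 + 11 = 33.
Best is E, V, J, and Y with total payoff 37.

37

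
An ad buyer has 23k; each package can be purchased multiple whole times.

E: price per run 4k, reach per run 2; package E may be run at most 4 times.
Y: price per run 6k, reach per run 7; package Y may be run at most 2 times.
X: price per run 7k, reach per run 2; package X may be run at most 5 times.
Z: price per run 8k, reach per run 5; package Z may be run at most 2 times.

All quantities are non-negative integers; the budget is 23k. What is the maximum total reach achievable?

19

This is a bounded integer knapsack.
Y has the best ratio (7/6); taking only Y gives at most 2×7 = 14 (stopped by the supply cap of 2).
Mixing does better — 2×Y and 1×Z: price 20 ≤ 23, reach 2·7 + 1·5 = 19.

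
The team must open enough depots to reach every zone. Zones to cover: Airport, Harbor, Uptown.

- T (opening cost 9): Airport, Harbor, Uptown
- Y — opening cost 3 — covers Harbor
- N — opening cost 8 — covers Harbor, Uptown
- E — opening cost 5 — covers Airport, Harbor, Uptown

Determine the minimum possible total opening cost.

5

E alone covers Airport, Harbor, Uptown — every zone.
Total opening cost: 5.
No cover costs less than 5.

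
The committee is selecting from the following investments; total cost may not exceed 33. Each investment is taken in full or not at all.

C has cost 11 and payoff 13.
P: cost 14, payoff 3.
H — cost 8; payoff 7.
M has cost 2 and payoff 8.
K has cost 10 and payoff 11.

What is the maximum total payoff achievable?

C + H + M + K: cost 11 + 8 + 2 + 10 = 31 ≤ 33, payoff 13 + 7 + 8 + 11 = 39.
C + M + K: cost 11 + 2 + 10 = 23 ≤ 33, payoff 13 + 8 + 11 = 32.
C + H + K: cost 11 + 8 + 10 = 29 ≤ 33, payoff 13 + 7 + 11 = 31.
Best is C, H, M, and K with total payoff 39.

39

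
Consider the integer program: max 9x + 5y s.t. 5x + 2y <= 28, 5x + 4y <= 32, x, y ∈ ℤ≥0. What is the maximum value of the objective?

The continuous relaxation peaks at (4.8, 2) with value 53.20; rounding to a feasible lattice point costs some objective.
(x,y)=(4,3): 5·4+2·3=26≤28, 5·4+4·3=32≤32, objective 51.
(x,y)=(5,1): 5·5+2·1=27≤28, 5·5+4·1=29≤32, objective 50.
No feasible integer point exceeds 51.

51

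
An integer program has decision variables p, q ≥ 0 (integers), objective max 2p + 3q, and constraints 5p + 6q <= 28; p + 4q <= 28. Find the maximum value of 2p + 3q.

Relaxing integrality, the LP optimum is 14.00 at (p,q) = (0, 4.67), which is not an integer point.
(p,q)=(2,3): 5·2+6·3=28≤28, 1·2+4·3=14≤28, objective 13.
(p,q)=(0,4): 5·0+6·4=24≤28, 1·0+4·4=16≤28, objective 12.
(p,q)=(3,2): 5·3+6·2=27≤28, 1·3+4·2=11≤28, objective 12.
Maximum is 13 at (p,q)=(2,3).

13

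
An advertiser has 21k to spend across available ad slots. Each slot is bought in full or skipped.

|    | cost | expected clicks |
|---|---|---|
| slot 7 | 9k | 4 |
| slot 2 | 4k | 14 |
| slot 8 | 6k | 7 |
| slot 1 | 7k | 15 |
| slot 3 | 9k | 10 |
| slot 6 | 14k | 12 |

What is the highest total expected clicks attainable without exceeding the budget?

39

This is an integer program with binary decision variables.
Allowing fractional choices, the relaxed optimum would be about 40.4, but ad slots are indivisible.
slot 2 + slot 1 + slot 3: cost 4 + 7 + 9 = 20 ≤ 21, expected clicks 14 + 15 + 10 = 39.
slot 7 + slot 2 + slot 1: cost 9 + 4 + 7 = 20 ≤ 21, expected clicks 4 + 14 + 15 = 33.
slot 2 + slot 8 + slot 1: cost 4 + 6 + 7 = 17 ≤ 21, expected clicks 14 + 7 + 15 = 36.
Best is slot 2, slot 1, and slot 3 with total expected clicks 39.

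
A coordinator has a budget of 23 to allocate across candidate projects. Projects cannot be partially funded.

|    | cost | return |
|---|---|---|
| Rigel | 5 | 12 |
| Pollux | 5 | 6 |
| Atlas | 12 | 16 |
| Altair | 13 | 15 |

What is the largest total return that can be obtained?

34

Allowing fractional choices, the relaxed optimum would be about 35.2, but projects are indivisible.
Rigel + Pollux + Atlas: cost 5 + 5 + 12 = 22 ≤ 23, return 12 + 6 + 16 = 34.
Rigel + Pollux + Altair: cost 5 + 5 + 13 = 23 ≤ 23, return 12 + 6 + 15 = 33.
Best is Rigel, Pollux, and Atlas with total return 34.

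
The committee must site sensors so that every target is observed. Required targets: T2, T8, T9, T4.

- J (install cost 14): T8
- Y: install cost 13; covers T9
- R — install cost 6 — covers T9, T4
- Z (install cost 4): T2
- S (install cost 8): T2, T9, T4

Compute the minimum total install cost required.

22

This is an integer covering problem.
Choose J and S: together they cover T2, T8, T9, T4 — every target.
Total install cost: 14 + 8 = 22.
No cover costs less than 22.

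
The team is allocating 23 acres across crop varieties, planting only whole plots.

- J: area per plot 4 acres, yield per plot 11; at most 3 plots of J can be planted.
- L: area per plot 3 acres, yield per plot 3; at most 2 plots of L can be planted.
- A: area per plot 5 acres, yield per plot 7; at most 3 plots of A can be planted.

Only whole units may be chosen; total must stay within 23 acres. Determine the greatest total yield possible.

47

Take 3×J and 2×A: area 22 ≤ 23, yield 3·11 + 2·7 = 47.
J has the best ratio (11/4) and is taken to its limit of 3; remaining capacity is filled optimally with the others.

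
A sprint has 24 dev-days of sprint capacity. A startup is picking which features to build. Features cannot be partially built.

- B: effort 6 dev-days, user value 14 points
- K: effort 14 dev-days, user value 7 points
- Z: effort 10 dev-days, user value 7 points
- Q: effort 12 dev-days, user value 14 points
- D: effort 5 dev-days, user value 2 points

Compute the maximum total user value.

30

B + Q: effort 6 + 12 = 18 ≤ 24, user value 14 + 14 = 28.
B + Q + D: effort 6 + 12 + 5 = 23 ≤ 24, user value 14 + 14 + 2 = 30.
Best is B, Q, and D with total user value 30.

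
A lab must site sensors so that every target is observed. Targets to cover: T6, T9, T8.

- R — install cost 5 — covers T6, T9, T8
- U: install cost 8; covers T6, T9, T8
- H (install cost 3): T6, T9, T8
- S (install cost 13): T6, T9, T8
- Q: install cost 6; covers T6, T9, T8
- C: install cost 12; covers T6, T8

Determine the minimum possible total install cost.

3

This is an integer covering problem.
H alone covers T6, T9, T8 — every target.
Total install cost: 3.
No cover costs less than 3.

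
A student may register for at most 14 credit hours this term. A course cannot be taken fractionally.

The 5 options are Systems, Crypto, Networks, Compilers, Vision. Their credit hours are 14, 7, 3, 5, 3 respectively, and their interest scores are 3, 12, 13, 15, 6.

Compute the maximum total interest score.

34

Networks + Compilers + Vision: credit hours 3 + 5 + 3 = 11 ≤ 14, interest score 13 + 15 + 6 = 34.
Crypto + Networks + Vision: credit hours 7 + 3 + 3 = 13 ≤ 14, interest score 12 + 13 + 6 = 31.
Networks + Compilers: credit hours 3 + 5 = 8 ≤ 14, interest score 13 + 15 = 28.
Best is Networks, Compilers, and Vision with total interest score 34.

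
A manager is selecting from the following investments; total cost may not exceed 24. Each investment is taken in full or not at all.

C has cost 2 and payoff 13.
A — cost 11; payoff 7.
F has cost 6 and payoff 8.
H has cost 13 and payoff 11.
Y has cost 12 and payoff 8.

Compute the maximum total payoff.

32

C + F + Y: cost 2 + 6 + 12 = 20 ≤ 24, payoff 13 + 8 + 8 = 29.
C + F + H: cost 2 + 6 + 13 = 21 ≤ 24, payoff 13 + 8 + 11 = 32.
C + A + F: cost 2 + 11 + 6 = 19 ≤ 24, payoff 13 + 7 + 8 = 28.
Best is C, F, and H with total payoff 32.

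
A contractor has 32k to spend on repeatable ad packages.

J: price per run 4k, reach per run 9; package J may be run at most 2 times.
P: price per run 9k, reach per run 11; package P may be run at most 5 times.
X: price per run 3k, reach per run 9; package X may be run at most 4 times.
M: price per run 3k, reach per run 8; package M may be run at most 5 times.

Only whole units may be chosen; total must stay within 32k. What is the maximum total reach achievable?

86

This is a bounded integer knapsack.
Take 2×J, 4×X, and 4×M: price 32 ≤ 32, reach 2·9 + 4·9 + 4·8 = 86.
X has the best ratio (9/3) and is taken to its limit of 4; remaining capacity is filled optimally with the others.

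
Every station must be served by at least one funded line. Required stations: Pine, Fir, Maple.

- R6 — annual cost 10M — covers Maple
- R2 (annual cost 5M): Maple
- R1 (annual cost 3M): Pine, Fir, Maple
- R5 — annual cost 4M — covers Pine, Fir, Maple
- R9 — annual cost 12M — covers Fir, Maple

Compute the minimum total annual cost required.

This is a weighted set-cover instance.
R1 alone covers Pine, Fir, Maple — every station.
Total annual cost: 3.

3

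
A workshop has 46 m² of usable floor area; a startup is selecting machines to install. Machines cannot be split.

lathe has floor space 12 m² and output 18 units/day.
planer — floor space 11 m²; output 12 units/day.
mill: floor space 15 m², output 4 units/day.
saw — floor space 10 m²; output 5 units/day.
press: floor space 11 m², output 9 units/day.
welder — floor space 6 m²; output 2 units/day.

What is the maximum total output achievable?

Treat it as a binary knapsack problem.
Take lathe, planer, saw, and press: floor space 12 + 11 + 10 + 11 = 44 ≤ 46, output 18 + 12 + 5 + 9 = 44.
No other feasible combination does better.

44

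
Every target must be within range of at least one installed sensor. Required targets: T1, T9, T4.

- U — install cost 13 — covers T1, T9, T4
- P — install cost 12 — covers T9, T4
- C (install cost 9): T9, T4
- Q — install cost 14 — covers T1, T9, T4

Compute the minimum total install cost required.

U alone covers T1, T9, T4 — every target.
Total install cost: 13.

13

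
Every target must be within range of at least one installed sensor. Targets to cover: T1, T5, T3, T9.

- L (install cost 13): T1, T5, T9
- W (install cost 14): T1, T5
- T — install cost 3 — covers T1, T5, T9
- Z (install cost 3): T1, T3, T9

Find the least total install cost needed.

6

Choose T and Z: together they cover T1, T5, T3, T9 — every target.
Total install cost: 3 + 3 = 6.
No cover costs less than 6.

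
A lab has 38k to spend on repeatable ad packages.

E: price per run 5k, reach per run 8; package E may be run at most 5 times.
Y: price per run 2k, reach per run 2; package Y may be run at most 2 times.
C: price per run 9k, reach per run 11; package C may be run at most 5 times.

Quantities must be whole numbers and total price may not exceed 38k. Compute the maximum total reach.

5×E, 2×Y, and 1×C: price 38 ≤ 38, reach 5·8 + 2·2 + 1·11 = 55.
4×E and 2×C: price 38 ≤ 38, reach 4·8 + 2·11 = 54.
Best is 55.

55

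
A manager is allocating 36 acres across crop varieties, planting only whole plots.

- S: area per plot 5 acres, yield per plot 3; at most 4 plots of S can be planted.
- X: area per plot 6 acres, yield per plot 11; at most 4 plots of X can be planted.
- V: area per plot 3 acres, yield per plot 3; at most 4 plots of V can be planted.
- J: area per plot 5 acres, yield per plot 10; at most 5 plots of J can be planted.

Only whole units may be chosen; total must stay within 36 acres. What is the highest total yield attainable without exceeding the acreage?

Take 3×X, 1×V, and 3×J: area 36 ≤ 36, yield 3·11 + 1·3 + 3·10 = 66.
No other integer combination yields more.

66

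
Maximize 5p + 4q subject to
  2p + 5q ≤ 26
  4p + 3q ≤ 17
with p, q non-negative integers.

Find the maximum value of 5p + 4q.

The continuous relaxation peaks at (0.5, 5) with value 22.50; rounding to a feasible lattice point costs some objective.
(p,q)=(2,3): 2·2+5·3=19≤26, 4·2+3·3=17≤17, objective 22.
(p,q)=(1,4): 2·1+5·4=22≤26, 4·1+3·4=16≤17, objective 21.
(p,q)=(0,5): 2·0+5·5=25≤26, 4·0+3·5=15≤17, objective 20.
(p,q)=(2,2): 2·2+5·2=14≤26, 4·2+3·2=14≤17, objective 18.
Maximum is 22 at (p,q)=(2,3).

22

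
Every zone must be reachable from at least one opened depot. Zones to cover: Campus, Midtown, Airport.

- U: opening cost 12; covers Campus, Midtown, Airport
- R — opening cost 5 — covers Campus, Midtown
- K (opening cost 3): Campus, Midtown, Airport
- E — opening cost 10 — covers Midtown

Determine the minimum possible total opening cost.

3

K alone covers Campus, Midtown, Airport — every zone.
Total opening cost: 3.
No cover costs less than 3.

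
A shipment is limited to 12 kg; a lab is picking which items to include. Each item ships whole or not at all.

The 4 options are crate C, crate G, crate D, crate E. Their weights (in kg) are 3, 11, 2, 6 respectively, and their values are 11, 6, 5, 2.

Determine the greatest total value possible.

Treat it as a binary knapsack problem.
crate C + crate D: weight 3 + 2 = 5 ≤ 12, value 11 + 5 = 16.
crate C + crate D + crate E: weight 3 + 2 + 6 = 11 ≤ 12, value 11 + 5 + 2 = 18.
crate C + crate E: weight 3 + 6 = 9 ≤ 12, value 11 + 2 = 13.
Best is crate C, crate D, and crate E with total value 18.

18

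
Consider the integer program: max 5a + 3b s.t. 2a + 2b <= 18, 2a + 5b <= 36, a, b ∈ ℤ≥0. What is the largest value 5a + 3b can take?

(a,b)=(9,0): 2·9+2·0=18≤18, 2·9+5·0=18≤36, objective 45.
(a,b)=(8,1): 2·8+2·1=18≤18, 2·8+5·1=21≤36, objective 43.
(a,b)=(8,0): 2·8+2·0=16≤18, 2·8+5·0=16≤36, objective 40.
Maximum is 45 at (a,b)=(9,0).

45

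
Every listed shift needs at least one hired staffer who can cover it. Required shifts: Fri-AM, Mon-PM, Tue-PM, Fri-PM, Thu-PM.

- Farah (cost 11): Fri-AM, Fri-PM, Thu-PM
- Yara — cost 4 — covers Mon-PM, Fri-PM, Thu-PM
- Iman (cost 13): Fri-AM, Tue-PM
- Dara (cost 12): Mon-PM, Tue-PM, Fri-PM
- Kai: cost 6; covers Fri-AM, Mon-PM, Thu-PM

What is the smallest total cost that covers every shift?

17

The greedy cost-per-new-shift heuristic would pick Yara, Kai, and Dara for 22, but a cheaper cover exists.
Choose Yara and Iman: together they cover Fri-AM, Mon-PM, Tue-PM, Fri-PM, Thu-PM — every shift.
Total cost: 4 + 13 = 17.
No cover costs less than 17.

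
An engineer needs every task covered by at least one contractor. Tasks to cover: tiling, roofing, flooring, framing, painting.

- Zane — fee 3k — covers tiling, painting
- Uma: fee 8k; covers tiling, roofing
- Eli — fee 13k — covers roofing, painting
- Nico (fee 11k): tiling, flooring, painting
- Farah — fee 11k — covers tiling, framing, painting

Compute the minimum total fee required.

30

The greedy cost-per-new-task heuristic would pick Zane, Uma, Nico, and Farah for 33, but a cheaper cover exists.
Choose Uma, Nico, and Farah: together they cover tiling, roofing, flooring, framing, painting — every task.
Total fee: 8 + 11 + 11 = 30.
No cover costs less than 30.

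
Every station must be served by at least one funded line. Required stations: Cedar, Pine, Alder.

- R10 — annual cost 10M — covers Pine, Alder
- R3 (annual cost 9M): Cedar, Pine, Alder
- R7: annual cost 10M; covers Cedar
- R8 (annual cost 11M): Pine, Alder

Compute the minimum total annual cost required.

This is a weighted set-cover instance.
R3 alone covers Cedar, Pine, Alder — every station.
Total annual cost: 9.
No cover costs less than 9.

9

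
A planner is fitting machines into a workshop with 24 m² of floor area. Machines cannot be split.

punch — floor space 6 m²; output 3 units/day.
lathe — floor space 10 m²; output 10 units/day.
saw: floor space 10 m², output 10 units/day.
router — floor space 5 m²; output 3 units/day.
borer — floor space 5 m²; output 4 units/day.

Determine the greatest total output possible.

20

lathe + router + borer: floor space 10 + 5 + 5 = 20 ≤ 24, output 10 + 3 + 4 = 17.
lathe + saw: floor space 10 + 10 = 20 ≤ 24, output 10 + 10 = 20.
saw + router + borer: floor space 10 + 5 + 5 = 20 ≤ 24, output 10 + 3 + 4 = 17.
Best is lathe and saw with total output 20.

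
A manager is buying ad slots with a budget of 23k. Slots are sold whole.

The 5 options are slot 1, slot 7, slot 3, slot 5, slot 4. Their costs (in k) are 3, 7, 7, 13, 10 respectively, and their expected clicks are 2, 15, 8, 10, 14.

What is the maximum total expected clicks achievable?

31

This is an integer program with binary decision variables.
Allowing fractional choices, the relaxed optimum would be about 35.9, but ad slots are indivisible.
slot 1 + slot 7 + slot 4: cost 3 + 7 + 10 = 20 ≤ 23, expected clicks 2 + 15 + 14 = 31.
slot 1 + slot 7 + slot 5: cost 3 + 7 + 13 = 23 ≤ 23, expected clicks 2 + 15 + 10 = 27.
slot 7 + slot 4: cost 7 + 10 = 17 ≤ 23, expected clicks 15 + 14 = 29.
Best is slot 1, slot 7, and slot 4 with total expected clicks 31.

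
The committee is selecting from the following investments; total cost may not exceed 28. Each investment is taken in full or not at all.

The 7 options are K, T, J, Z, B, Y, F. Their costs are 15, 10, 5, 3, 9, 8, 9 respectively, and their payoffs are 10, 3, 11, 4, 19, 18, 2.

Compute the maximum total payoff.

52

Take J, Z, B, and Y: cost 5 + 3 + 9 + 8 = 25 ≤ 28, payoff 11 + 4 + 19 + 18 = 52.
No other feasible combination does better.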